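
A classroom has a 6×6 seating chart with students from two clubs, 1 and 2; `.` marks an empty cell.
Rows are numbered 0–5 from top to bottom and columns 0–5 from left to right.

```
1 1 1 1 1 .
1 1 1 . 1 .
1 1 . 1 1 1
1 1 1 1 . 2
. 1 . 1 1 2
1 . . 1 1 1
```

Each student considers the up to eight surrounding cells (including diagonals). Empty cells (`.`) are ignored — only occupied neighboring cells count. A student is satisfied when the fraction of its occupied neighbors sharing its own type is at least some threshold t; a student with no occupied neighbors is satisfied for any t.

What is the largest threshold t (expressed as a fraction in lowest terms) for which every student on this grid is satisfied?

Row 0: (0,0)1 3/3 · (0,1)1 5/5 · (0,2)1 4/4 · (0,3)1 4/4 · (0,4)1 2/2
Row 1: (1,0)1 5/5 · (1,1)1 7/7 · (1,2)1 6/6 · (1,4)1 5/5
Row 2: (2,0)1 5/5 · (2,1)1 7/7 · (2,3)1 5/5 · (2,4)1 4/5 · (2,5)1 2/3
Row 3: (3,0)1 4/4 · (3,1)1 5/5 · (3,2)1 6/6 · (3,3)1 5/5 · (3,5)2 1/4
Row 4: (4,1)1 4/4 · (4,3)1 5/5 · (4,4)1 5/7 · (4,5)2 1/4
Row 5: (5,0)1 1/1 · (5,3)1 3/3 · (5,4)1 4/5 · (5,5)1 2/3
The smallest same-type fraction is 1/4 at (3,5), which reduces to 1/4. Any threshold above that leaves this student unsatisfied.

1/4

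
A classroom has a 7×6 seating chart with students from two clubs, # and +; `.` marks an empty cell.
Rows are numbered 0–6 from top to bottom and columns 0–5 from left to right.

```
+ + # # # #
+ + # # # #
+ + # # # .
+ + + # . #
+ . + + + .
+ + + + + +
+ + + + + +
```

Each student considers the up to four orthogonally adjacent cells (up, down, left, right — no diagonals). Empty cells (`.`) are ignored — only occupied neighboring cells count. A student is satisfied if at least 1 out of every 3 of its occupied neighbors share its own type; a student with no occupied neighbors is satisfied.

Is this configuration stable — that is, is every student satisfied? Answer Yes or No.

(0,0)+ 2/2 ok
(0,1)+ 2/3 ok
(0,2)# 2/3 ok
(0,3)# 3/3 ok
(0,4)# 3/3 ok
(0,5)# 2/2 ok
(1,0)+ 3/3 ok
(1,1)+ 3/4 ok
(1,2)# 3/4 ok
(1,3)# 4/4 ok
(1,4)# 4/4 ok
(1,5)# 2/2 ok
(2,0)+ 3/3 ok
(2,1)+ 3/4 ok
(2,2)# 2/4 ok
(2,3)# 4/4 ok
(2,4)# 2/2 ok
(3,0)+ 3/3 ok
(3,1)+ 3/3 ok
(3,2)+ 2/4 ok
(3,3)# 1/3 ok
(3,5)# 0/0 ok
(4,0)+ 2/2 ok
(4,2)+ 3/3 ok
(4,3)+ 3/4 ok
(4,4)+ 2/2 ok
(5,0)+ 3/3 ok
(5,1)+ 3/3 ok
(5,2)+ 4/4 ok
(5,3)+ 4/4 ok
(5,4)+ 4/4 ok
(5,5)+ 2/2 ok
(6,0)+ 2/2 ok
(6,1)+ 3/3 ok
(6,2)+ 3/3 ok
(6,3)+ 3/3 ok
(6,4)+ 3/3 ok
(6,5)+ 2/2 ok
All meet the threshold, so the configuration is stable.

Yes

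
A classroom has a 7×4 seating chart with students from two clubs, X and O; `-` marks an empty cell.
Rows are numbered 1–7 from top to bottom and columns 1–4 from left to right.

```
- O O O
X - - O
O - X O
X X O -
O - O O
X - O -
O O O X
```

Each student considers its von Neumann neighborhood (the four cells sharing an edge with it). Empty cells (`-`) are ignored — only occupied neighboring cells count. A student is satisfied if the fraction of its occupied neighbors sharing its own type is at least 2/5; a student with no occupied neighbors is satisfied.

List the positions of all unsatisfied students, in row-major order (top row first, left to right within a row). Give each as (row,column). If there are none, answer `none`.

Row 1: (1,2)O 1/1 ok · (1,3)O 2/2 ok · (1,4)O 2/2 ok
Row 2: (2,1)X 0/1 unhappy · (2,4)O 2/2 ok
Row 3: (3,1)O 0/2 unhappy · (3,3)X 0/2 unhappy · (3,4)O 1/2 ok
Row 4: (4,1)X 1/3 unhappy · (4,2)X 1/2 ok · (4,3)O 1/3 unhappy
Row 5: (5,1)O 0/2 unhappy · (5,3)O 3/3 ok · (5,4)O 1/1 ok
Row 6: (6,1)X 0/2 unhappy · (6,3)O 2/2 ok
Row 7: (7,1)O 1/2 ok · (7,2)O 2/2 ok · (7,3)O 2/3 ok · (7,4)X 0/1 unhappy

(2,1), (3,1), (3,3), (4,1), (4,3), (5,1), (6,1), (7,4)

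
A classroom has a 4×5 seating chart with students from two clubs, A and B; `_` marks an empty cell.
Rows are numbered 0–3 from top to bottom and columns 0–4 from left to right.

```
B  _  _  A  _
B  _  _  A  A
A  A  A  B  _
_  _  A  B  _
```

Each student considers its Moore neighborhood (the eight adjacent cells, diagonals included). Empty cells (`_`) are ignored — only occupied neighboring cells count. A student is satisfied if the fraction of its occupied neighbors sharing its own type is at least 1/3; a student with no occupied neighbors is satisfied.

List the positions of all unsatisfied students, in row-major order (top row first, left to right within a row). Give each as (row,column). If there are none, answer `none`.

(2,3)

Row 0: (0,0)B 1/1 ✓ · (0,3)A 2/2 ✓
Row 1: (1,0)B 1/3 ✓ · (1,3)A 3/4 ✓ · (1,4)A 2/3 ✓
Row 2: (2,0)A 1/2 ✓ · (2,1)A 3/4 ✓ · (2,2)A 3/5 ✓ · (2,3)B 1/5 ✗
Row 3: (3,2)A 2/4 ✓ · (3,3)B 1/3 ✓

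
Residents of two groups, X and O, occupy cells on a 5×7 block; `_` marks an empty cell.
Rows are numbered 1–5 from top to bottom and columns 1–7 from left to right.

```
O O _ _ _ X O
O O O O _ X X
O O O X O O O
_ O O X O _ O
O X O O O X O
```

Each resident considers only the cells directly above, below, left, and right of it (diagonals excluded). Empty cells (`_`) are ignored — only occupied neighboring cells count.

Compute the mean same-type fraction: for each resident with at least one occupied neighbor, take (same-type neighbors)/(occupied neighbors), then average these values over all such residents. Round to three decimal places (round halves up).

(1,1)O 2/2
(1,2)O 2/2
(1,6)X 1/2
(1,7)O 0/2
(2,1)O 3/3
(2,2)O 4/4
(2,3)O 3/3
(2,4)O 1/2
(2,6)X 2/3
(2,7)X 1/3
(3,1)O 2/2
(3,2)O 4/4
(3,3)O 3/4
(3,4)X 1/4
(3,5)O 2/3
(3,6)O 2/3
(3,7)O 2/3
(4,2)O 2/3
(4,3)O 3/4
(4,4)X 1/4
(4,5)O 2/3
(4,7)O 2/2
(5,1)O 0/1
(5,2)X 0/3
(5,3)O 2/3
(5,4)O 2/3
(5,5)O 2/3
(5,6)X 0/2
(5,7)O 1/2
Sum over 29 residents: 2/2 + 2/2 + 1/2 + 0/2 + 3/3 + 4/4 + 3/3 + 1/2 + 2/3 + 1/3 + 2/2 + 4/4 + 3/4 + 1/4 + 2/3 + 2/3 + 2/3 + 2/3 + 3/4 + 1/4 + 2/3 + 2/2 + 0/1 + 0/3 + 2/3 + 2/3 + 2/3 + 0/2 + 1/2 = 107/6; mean = 107/6 ÷ 29 = 107/174 = 0.614942… → 0.615.

0.615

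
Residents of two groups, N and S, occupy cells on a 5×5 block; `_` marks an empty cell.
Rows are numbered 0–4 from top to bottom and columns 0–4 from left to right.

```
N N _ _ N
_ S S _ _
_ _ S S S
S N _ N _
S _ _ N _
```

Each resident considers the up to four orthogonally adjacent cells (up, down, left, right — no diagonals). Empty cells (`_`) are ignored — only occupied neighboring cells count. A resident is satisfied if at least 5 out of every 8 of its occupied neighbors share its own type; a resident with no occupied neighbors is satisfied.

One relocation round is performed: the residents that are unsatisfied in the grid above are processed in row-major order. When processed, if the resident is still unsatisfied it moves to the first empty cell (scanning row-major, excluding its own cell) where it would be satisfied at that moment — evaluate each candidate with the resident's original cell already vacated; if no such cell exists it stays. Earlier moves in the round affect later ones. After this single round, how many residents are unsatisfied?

1

Initially unsatisfied (in order): (0,1), (1,1), (3,0), (3,1), (3,3).
  (0,1) → (0,3).
  (1,1): now satisfied by earlier moves; stays.
  (3,0) → (1,3).
  (3,1): now satisfied by earlier moves; stays.
  (3,3) → (2,0).
Resulting grid:
N _ _ N N
_ S S S _
N _ S S S
_ N _ _ _
S _ _ N _
Unsatisfied now: (0,3).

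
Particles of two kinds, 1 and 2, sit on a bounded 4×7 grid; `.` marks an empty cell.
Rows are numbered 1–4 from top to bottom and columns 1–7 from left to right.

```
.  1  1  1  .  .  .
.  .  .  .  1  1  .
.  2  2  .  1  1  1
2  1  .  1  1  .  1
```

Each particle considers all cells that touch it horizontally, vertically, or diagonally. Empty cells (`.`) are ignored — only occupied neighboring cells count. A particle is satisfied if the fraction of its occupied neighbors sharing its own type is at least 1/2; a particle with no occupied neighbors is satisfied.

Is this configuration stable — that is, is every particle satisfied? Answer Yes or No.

Row 1: (1,2)1 1/1 satisfied · (1,3)1 2/2 satisfied · (1,4)1 2/2 satisfied
Row 2: (2,5)1 4/4 satisfied · (2,6)1 4/4 satisfied
Row 3: (3,2)2 2/3 satisfied · (3,3)2 1/3 not · (3,5)1 5/5 satisfied · (3,6)1 6/6 satisfied · (3,7)1 3/3 satisfied
Row 4: (4,1)2 1/2 satisfied · (4,2)1 0/3 not · (4,4)1 2/3 satisfied · (4,5)1 3/3 satisfied · (4,7)1 2/2 satisfied
For instance (3,3) has only 1/3 same-type neighbors, below 1/2.

No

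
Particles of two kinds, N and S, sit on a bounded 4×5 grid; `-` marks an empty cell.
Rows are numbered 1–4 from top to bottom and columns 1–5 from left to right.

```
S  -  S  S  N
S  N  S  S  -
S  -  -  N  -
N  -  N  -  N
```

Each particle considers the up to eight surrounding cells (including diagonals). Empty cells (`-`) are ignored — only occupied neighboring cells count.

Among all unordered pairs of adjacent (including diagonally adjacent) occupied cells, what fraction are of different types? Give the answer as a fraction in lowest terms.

Scan each occupied cell's neighbors to the right and below (and the two forward diagonals) so each pair is counted once.
From row 1: 4 unlike of 10 pairs (running 4/10).
From row 2: 5 unlike of 7 pairs (running 9/17).
From row 3: 1 unlike of 3 pairs (running 10/20).
Total adjacent occupied pairs: 20; unlike-type pairs: 10.
10/20 reduces to 1/2.

1/2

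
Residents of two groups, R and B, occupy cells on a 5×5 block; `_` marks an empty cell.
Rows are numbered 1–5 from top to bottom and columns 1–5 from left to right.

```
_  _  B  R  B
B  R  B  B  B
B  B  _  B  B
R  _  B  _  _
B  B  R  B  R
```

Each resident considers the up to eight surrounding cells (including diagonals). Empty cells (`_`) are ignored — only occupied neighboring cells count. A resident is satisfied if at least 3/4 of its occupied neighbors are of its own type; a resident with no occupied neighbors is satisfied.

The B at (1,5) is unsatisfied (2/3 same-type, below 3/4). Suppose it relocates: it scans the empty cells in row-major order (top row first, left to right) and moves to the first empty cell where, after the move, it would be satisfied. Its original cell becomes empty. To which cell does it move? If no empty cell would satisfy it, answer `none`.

(1,2)

Vacating (1,5). Empty cells in order:
  (1,1): 1/2 same-type → still unsatisfied.
  (1,2): 3/4 same-type → satisfied — stop here.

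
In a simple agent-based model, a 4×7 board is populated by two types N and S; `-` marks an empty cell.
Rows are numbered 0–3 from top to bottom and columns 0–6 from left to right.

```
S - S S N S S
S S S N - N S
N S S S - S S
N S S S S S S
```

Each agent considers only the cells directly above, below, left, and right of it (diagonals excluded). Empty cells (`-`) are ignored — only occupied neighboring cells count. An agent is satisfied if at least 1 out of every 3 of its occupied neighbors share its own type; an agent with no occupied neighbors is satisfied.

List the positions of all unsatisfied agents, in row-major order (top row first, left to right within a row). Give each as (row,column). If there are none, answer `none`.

(0,4), (1,3), (1,5)

(0,0)S 1/1 satisfied
(0,2)S 2/2 satisfied
(0,3)S 1/3 satisfied
(0,4)N 0/2 not
(0,5)S 1/3 satisfied
(0,6)S 2/2 satisfied
(1,0)S 2/3 satisfied
(1,1)S 3/3 satisfied
(1,2)S 3/4 satisfied
(1,3)N 0/3 not
(1,5)N 0/3 not
(1,6)S 2/3 satisfied
(2,0)N 1/3 satisfied
(2,1)S 3/4 satisfied
(2,2)S 4/4 satisfied
(2,3)S 2/3 satisfied
(2,5)S 2/3 satisfied
(2,6)S 3/3 satisfied
(3,0)N 1/2 satisfied
(3,1)S 2/3 satisfied
(3,2)S 3/3 satisfied
(3,3)S 3/3 satisfied
(3,4)S 2/2 satisfied
(3,5)S 3/3 satisfied
(3,6)S 2/2 satisfied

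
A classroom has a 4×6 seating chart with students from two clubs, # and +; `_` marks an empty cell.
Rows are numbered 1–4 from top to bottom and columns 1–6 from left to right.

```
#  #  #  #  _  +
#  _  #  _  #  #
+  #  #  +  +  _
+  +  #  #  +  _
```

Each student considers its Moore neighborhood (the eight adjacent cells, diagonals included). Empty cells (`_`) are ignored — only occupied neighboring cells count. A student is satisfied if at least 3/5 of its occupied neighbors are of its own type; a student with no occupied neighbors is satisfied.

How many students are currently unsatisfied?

Row 1: (1,1)# 2/2 ok · (1,2)# 4/4 ok · (1,3)# 3/3 ok · (1,4)# 3/3 ok · (1,6)+ 0/2 unhappy
Row 2: (2,1)# 3/4 ok · (2,3)# 5/6 ok · (2,5)# 2/5 unhappy · (2,6)# 1/3 unhappy
Row 3: (3,1)+ 2/4 unhappy · (3,2)# 4/7 unhappy · (3,3)# 4/6 ok · (3,4)+ 2/7 unhappy · (3,5)+ 2/5 unhappy
Row 4: (4,1)+ 2/3 ok · (4,2)+ 2/5 unhappy · (4,3)# 3/5 ok · (4,4)# 2/5 unhappy · (4,5)+ 2/3 ok
Unsatisfied: (1,6), (2,5), (2,6), (3,1), (3,2), (3,4), (3,5), (4,2), (4,4) — 9 in total.

9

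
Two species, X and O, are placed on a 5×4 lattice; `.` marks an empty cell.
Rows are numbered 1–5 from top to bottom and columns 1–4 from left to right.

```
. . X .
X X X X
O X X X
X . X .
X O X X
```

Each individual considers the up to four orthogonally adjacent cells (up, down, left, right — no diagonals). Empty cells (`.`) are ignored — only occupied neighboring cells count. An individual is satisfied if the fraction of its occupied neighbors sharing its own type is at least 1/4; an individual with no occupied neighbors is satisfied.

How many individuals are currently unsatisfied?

Row 1: (1,3)X 1/1 ✓
Row 2: (2,1)X 1/2 ✓ · (2,2)X 3/3 ✓ · (2,3)X 4/4 ✓ · (2,4)X 2/2 ✓
Row 3: (3,1)O 0/3 ✗ · (3,2)X 2/3 ✓ · (3,3)X 4/4 ✓ · (3,4)X 2/2 ✓
Row 4: (4,1)X 1/2 ✓ · (4,3)X 2/2 ✓
Row 5: (5,1)X 1/2 ✓ · (5,2)O 0/2 ✗ · (5,3)X 2/3 ✓ · (5,4)X 1/1 ✓
Unsatisfied: (3,1), (5,2) — 2 in total.

2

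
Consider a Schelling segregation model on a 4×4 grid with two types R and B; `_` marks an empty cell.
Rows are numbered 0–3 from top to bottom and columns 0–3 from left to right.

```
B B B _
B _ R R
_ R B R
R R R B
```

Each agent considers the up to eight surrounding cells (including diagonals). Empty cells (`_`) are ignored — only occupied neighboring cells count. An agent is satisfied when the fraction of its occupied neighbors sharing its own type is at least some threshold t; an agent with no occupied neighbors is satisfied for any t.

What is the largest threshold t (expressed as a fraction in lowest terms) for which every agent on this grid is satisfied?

1/7

(0,0)B 2/2
(0,1)B 3/4
(0,2)B 1/3
(1,0)B 2/3
(1,2)R 3/6
(1,3)R 2/4
(2,1)R 4/6
(2,2)B 1/7
(2,3)R 3/5
(3,0)R 2/2
(3,1)R 3/4
(3,2)R 3/5
(3,3)B 1/3
The smallest same-type fraction is 1/7 at (2,2), which reduces to 1/7. Any threshold above that leaves this agent unsatisfied.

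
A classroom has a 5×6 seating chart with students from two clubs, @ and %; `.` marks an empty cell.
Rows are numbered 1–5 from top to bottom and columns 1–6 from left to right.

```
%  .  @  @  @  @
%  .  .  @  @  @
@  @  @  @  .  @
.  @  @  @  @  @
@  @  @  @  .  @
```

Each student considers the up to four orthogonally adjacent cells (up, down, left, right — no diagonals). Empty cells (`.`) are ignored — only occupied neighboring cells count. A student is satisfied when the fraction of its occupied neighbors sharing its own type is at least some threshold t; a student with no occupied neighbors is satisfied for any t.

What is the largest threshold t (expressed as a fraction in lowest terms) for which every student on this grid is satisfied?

1/2

(1,1)% 1/1
(1,3)@ 1/1
(1,4)@ 3/3
(1,5)@ 3/3
(1,6)@ 2/2
(2,1)% 1/2
(2,4)@ 3/3
(2,5)@ 3/3
(2,6)@ 3/3
(3,1)@ 1/2
(3,2)@ 3/3
(3,3)@ 3/3
(3,4)@ 3/3
(3,6)@ 2/2
(4,2)@ 3/3
(4,3)@ 4/4
(4,4)@ 4/4
(4,5)@ 2/2
(4,6)@ 3/3
(5,1)@ 1/1
(5,2)@ 3/3
(5,3)@ 3/3
(5,4)@ 2/2
(5,6)@ 1/1
The smallest same-type fraction is 1/2 at (2,1), which reduces to 1/2. Any threshold above that leaves this student unsatisfied.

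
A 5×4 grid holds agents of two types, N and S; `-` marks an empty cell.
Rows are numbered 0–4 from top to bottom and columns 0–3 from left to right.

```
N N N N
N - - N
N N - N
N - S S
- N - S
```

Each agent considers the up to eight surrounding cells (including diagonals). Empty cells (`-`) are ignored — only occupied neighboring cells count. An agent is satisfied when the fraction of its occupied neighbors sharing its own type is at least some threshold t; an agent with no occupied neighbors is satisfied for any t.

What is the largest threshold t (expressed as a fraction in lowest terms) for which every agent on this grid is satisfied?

1/3

(0,0)N 2/2
(0,1)N 3/3
(0,2)N 3/3
(0,3)N 2/2
(1,0)N 4/4
(1,3)N 3/3
(2,0)N 3/3
(2,1)N 3/4
(2,3)N 1/3
(3,0)N 3/3
(3,2)S 2/5
(3,3)S 2/3
(4,1)N 1/2
(4,3)S 2/2
The smallest same-type fraction is 1/3 at (2,3), which reduces to 1/3. Any threshold above that leaves this agent unsatisfied.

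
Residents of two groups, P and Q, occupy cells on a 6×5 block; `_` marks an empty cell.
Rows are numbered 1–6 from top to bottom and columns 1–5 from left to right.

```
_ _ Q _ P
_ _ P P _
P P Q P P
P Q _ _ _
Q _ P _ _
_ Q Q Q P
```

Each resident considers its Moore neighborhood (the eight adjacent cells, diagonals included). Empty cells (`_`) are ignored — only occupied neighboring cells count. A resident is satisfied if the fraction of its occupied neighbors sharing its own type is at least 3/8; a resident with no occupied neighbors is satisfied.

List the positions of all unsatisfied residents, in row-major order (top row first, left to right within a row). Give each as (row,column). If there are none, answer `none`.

(1,3), (3,3), (4,2), (5,3), (6,4), (6,5)

(1,3)Q 0/2 unhappy
(1,5)P 1/1 ok
(2,3)P 3/5 ok
(2,4)P 4/6 ok
(3,1)P 2/3 ok
(3,2)P 3/5 ok
(3,3)Q 1/5 unhappy
(3,4)P 3/4 ok
(3,5)P 2/2 ok
(4,1)P 2/4 ok
(4,2)Q 2/6 unhappy
(5,1)Q 2/3 ok
(5,3)P 0/4 unhappy
(6,2)Q 2/3 ok
(6,3)Q 2/3 ok
(6,4)Q 1/3 unhappy
(6,5)P 0/1 unhappy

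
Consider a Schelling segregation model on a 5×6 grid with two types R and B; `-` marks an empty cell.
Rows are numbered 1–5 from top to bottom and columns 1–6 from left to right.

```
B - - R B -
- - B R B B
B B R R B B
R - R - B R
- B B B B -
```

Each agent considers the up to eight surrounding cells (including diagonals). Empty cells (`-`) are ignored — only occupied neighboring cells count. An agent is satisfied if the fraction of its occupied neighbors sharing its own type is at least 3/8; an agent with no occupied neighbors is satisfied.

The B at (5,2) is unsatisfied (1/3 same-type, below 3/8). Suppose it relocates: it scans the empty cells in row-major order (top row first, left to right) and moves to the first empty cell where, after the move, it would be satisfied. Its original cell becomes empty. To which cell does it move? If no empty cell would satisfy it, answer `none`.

(1,2)

Vacating (5,2). Empty cells in order:
  (1,2): 2/2 same-type → satisfied — stop here.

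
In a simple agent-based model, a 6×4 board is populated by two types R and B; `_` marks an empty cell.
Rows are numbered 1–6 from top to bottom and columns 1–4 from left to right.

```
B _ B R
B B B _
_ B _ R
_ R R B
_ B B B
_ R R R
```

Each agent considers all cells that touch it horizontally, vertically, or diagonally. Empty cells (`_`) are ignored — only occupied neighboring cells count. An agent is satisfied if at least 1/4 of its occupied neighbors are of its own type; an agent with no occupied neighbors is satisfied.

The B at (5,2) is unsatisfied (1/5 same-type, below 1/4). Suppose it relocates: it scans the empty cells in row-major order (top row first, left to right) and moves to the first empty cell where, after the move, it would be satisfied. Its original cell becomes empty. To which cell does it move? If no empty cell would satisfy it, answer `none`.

Vacating (5,2). Empty cells in order:
  (1,2): 5/5 same-type → satisfied — stop here.

(1,2)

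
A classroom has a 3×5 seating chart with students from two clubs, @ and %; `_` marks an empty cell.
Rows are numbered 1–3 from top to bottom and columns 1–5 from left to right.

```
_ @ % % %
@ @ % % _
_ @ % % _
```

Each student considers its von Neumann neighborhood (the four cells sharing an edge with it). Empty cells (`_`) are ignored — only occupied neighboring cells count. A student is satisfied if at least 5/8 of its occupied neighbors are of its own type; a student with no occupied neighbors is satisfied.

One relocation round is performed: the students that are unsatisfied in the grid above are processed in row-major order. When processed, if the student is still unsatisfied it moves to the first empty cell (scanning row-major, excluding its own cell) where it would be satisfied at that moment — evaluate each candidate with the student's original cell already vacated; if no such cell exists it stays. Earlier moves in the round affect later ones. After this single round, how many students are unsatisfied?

Initially unsatisfied (in order): (1,2), (3,2).
  (1,2) → (1,1).
  (3,2) → (1,2).
Resulting grid:
@ @ % % %
@ @ % % _
_ _ % % _
All satisfied now.

0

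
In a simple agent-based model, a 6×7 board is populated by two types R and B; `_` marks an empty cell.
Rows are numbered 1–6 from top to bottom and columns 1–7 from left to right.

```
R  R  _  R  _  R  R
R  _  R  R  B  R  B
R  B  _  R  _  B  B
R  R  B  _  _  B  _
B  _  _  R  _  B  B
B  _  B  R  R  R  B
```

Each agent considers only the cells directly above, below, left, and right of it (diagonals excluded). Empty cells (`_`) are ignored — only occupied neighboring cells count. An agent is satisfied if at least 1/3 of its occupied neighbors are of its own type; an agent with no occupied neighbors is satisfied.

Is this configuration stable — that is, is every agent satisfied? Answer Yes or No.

No

(1,1)R 2/2 satisfied
(1,2)R 1/1 satisfied
(1,4)R 1/1 satisfied
(1,6)R 2/2 satisfied
(1,7)R 1/2 satisfied
(2,1)R 2/2 satisfied
(2,3)R 1/1 satisfied
(2,4)R 3/4 satisfied
(2,5)B 0/2 not
(2,6)R 1/4 not
(2,7)B 1/3 satisfied
(3,1)R 2/3 satisfied
(3,2)B 0/2 not
(3,4)R 1/1 satisfied
(3,6)B 2/3 satisfied
(3,7)B 2/2 satisfied
(4,1)R 2/3 satisfied
(4,2)R 1/3 satisfied
(4,3)B 0/1 not
(4,6)B 2/2 satisfied
(5,1)B 1/2 satisfied
(5,4)R 1/1 satisfied
(5,6)B 2/3 satisfied
(5,7)B 2/2 satisfied
(6,1)B 1/1 satisfied
(6,3)B 0/1 not
(6,4)R 2/3 satisfied
(6,5)R 2/2 satisfied
(6,6)R 1/3 satisfied
(6,7)B 1/2 satisfied
For instance (2,5) has only 0/2 same-type neighbors, below 1/3.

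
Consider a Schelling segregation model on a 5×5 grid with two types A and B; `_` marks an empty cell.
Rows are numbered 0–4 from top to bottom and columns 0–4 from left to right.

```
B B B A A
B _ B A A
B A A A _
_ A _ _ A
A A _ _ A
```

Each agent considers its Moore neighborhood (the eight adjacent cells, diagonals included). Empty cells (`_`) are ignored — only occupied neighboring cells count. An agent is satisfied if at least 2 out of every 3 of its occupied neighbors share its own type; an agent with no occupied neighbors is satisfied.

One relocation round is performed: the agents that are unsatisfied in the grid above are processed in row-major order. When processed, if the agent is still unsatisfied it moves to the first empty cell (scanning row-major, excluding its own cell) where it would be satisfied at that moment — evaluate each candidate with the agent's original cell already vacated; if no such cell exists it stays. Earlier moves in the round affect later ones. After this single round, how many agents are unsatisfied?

2

Initially unsatisfied (in order): (0,2), (0,3), (1,2), (2,0), (2,1).
  (0,2) → (1,1).
  (0,3): now satisfied by earlier moves; stays.
  (1,2): no empty cell satisfies it; stays.
  (2,0): no empty cell satisfies it; stays.
  (2,1) → (2,4).
Resulting grid:
B B _ A A
B B B A A
B _ A A A
_ A _ _ A
A A _ _ A
Unsatisfied now: (1,2), (2,2).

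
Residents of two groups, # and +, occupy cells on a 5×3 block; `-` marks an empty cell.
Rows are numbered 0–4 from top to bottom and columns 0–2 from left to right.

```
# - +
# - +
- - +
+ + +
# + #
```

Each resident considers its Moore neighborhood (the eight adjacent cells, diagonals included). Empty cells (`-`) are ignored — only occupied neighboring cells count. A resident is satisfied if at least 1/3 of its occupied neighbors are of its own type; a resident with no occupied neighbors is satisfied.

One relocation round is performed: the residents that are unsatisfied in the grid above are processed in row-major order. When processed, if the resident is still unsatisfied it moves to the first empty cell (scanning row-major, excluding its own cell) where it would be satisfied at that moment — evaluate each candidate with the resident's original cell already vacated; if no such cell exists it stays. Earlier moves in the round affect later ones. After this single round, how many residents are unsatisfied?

Initially unsatisfied (in order): (4,0), (4,2).
  (4,0) → (0,1).
  (4,2) → (1,1).
Resulting grid:
# # +
# # +
- - +
+ + +
- + -
All satisfied now.

0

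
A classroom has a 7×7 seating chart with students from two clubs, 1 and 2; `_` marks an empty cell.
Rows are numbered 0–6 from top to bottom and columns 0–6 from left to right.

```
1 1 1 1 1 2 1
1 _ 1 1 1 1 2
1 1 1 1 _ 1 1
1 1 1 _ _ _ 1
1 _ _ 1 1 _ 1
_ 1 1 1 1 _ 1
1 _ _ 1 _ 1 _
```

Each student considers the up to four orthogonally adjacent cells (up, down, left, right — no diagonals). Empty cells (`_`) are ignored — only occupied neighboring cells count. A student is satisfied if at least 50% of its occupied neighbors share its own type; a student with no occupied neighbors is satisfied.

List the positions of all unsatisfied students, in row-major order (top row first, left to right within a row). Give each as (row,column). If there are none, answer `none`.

Row 0: (0,0)1 2/2 satisfied · (0,1)1 2/2 satisfied · (0,2)1 3/3 satisfied · (0,3)1 3/3 satisfied · (0,4)1 2/3 satisfied · (0,5)2 0/3 not · (0,6)1 0/2 not
Row 1: (1,0)1 2/2 satisfied · (1,2)1 3/3 satisfied · (1,3)1 4/4 satisfied · (1,4)1 3/3 satisfied · (1,5)1 2/4 satisfied · (1,6)2 0/3 not
Row 2: (2,0)1 3/3 satisfied · (2,1)1 3/3 satisfied · (2,2)1 4/4 satisfied · (2,3)1 2/2 satisfied · (2,5)1 2/2 satisfied · (2,6)1 2/3 satisfied
Row 3: (3,0)1 3/3 satisfied · (3,1)1 3/3 satisfied · (3,2)1 2/2 satisfied · (3,6)1 2/2 satisfied
Row 4: (4,0)1 1/1 satisfied · (4,3)1 2/2 satisfied · (4,4)1 2/2 satisfied · (4,6)1 2/2 satisfied
Row 5: (5,1)1 1/1 satisfied · (5,2)1 2/2 satisfied · (5,3)1 4/4 satisfied · (5,4)1 2/2 satisfied · (5,6)1 1/1 satisfied
Row 6: (6,0)1 0/0 satisfied · (6,3)1 1/1 satisfied · (6,5)1 0/0 satisfied

(0,5), (0,6), (1,6)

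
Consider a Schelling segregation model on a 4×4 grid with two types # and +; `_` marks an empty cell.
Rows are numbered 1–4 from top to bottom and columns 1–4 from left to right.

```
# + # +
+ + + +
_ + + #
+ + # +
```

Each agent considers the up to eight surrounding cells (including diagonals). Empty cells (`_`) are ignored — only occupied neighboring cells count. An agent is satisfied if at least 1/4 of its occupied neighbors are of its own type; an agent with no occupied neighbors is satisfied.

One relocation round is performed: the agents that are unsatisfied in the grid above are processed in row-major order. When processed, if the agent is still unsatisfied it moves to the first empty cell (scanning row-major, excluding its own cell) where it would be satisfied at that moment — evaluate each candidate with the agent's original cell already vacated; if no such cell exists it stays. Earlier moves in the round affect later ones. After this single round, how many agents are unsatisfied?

4

Initially unsatisfied (in order): (1,1), (1,3), (3,4), (4,3).
  (1,1): no empty cell satisfies it; stays.
  (1,3): no empty cell satisfies it; stays.
  (3,4): no empty cell satisfies it; stays.
  (4,3): no empty cell satisfies it; stays.
Resulting grid:
# + # +
+ + + +
_ + + #
+ + # +
Unsatisfied now: (1,1), (1,3), (3,4), (4,3).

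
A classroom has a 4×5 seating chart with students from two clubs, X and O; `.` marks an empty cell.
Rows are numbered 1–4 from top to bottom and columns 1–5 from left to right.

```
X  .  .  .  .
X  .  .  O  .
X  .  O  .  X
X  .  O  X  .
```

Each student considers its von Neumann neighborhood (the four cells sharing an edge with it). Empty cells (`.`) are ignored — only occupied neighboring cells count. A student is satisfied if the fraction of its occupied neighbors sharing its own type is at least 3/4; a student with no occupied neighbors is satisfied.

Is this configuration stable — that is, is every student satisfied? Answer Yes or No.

Row 1: (1,1)X 1/1 ✓
Row 2: (2,1)X 2/2 ✓ · (2,4)O 0/0 ✓
Row 3: (3,1)X 2/2 ✓ · (3,3)O 1/1 ✓ · (3,5)X 0/0 ✓
Row 4: (4,1)X 1/1 ✓ · (4,3)O 1/2 ✗ · (4,4)X 0/1 ✗
For instance (4,3) has only 1/2 same-type neighbors, below 3/4.

No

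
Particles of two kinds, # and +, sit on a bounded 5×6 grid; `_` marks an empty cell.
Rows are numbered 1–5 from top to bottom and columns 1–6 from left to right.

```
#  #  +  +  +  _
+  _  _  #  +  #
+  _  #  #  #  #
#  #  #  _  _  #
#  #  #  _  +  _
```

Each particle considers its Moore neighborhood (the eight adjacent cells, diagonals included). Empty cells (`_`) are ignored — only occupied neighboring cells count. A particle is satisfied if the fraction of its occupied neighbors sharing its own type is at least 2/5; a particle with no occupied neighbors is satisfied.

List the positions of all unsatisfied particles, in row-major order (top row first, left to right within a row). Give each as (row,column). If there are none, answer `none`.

Row 1: (1,1)# 1/2 ok · (1,2)# 1/3 unhappy · (1,3)+ 1/3 unhappy · (1,4)+ 3/4 ok · (1,5)+ 2/4 ok
Row 2: (2,1)+ 1/3 unhappy · (2,4)# 3/7 ok · (2,5)+ 2/7 unhappy · (2,6)# 2/4 ok
Row 3: (3,1)+ 1/3 unhappy · (3,3)# 4/4 ok · (3,4)# 4/5 ok · (3,5)# 5/6 ok · (3,6)# 3/4 ok
Row 4: (4,1)# 3/4 ok · (4,2)# 6/7 ok · (4,3)# 5/5 ok · (4,6)# 2/3 ok
Row 5: (5,1)# 3/3 ok · (5,2)# 5/5 ok · (5,3)# 3/3 ok · (5,5)+ 0/1 unhappy

(1,2), (1,3), (2,1), (2,5), (3,1), (5,5)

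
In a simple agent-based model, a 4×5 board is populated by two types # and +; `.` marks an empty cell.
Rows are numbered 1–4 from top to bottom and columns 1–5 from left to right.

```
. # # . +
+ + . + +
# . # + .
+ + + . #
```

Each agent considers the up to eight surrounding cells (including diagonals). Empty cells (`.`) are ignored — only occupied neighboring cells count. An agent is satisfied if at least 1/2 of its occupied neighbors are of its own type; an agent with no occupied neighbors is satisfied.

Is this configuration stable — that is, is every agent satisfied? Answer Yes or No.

(1,2)# 1/3 ✗
(1,3)# 1/3 ✗
(1,5)+ 2/2 ✓
(2,1)+ 1/3 ✗
(2,2)+ 1/5 ✗
(2,4)+ 3/5 ✓
(2,5)+ 3/3 ✓
(3,1)# 0/4 ✗
(3,3)# 0/5 ✗
(3,4)+ 3/5 ✓
(4,1)+ 1/2 ✓
(4,2)+ 2/4 ✓
(4,3)+ 2/3 ✓
(4,5)# 0/1 ✗
For instance (1,2) has only 1/3 same-type neighbors, below 1/2.

No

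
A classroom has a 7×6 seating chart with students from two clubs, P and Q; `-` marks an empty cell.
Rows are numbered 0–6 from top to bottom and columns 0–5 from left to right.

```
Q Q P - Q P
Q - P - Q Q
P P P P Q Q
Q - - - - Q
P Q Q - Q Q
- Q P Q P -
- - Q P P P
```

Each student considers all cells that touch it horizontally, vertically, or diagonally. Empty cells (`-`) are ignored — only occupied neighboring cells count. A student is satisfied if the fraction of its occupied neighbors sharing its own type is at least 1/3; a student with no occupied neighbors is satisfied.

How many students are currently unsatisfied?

(0,0)Q 2/2 ok
(0,1)Q 2/4 ok
(0,2)P 1/2 ok
(0,4)Q 2/3 ok
(0,5)P 0/3 unhappy
(1,0)Q 2/4 ok
(1,2)P 4/5 ok
(1,4)Q 4/6 ok
(1,5)Q 4/5 ok
(2,0)P 1/3 ok
(2,1)P 3/5 ok
(2,2)P 3/3 ok
(2,3)P 2/4 ok
(2,4)Q 4/5 ok
(2,5)Q 4/4 ok
(3,0)Q 1/4 unhappy
(3,5)Q 4/4 ok
(4,0)P 0/3 unhappy
(4,1)Q 3/5 ok
(4,2)Q 3/4 ok
(4,4)Q 3/4 ok
(4,5)Q 2/3 ok
(5,1)Q 3/5 ok
(5,2)P 1/6 unhappy
(5,3)Q 3/7 ok
(5,4)P 3/6 ok
(6,2)Q 2/4 ok
(6,3)P 3/5 ok
(6,4)P 3/4 ok
(6,5)P 2/2 ok
Unsatisfied: (0,5), (3,0), (4,0), (5,2) — 4 in total.

4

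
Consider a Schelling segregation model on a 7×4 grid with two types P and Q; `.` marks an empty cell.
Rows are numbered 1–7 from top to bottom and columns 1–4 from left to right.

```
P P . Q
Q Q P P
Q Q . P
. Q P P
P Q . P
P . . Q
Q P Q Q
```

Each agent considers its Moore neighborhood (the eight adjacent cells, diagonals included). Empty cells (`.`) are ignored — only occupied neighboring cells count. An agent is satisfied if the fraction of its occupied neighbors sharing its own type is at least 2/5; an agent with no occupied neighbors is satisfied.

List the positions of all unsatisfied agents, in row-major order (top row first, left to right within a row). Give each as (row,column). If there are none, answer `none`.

(1,1), (1,4), (5,1), (5,2), (7,1), (7,2)

(1,1)P 1/3 ✗
(1,2)P 2/4 ✓
(1,4)Q 0/2 ✗
(2,1)Q 3/5 ✓
(2,2)Q 3/6 ✓
(2,3)P 3/6 ✓
(2,4)P 2/3 ✓
(3,1)Q 4/4 ✓
(3,2)Q 4/6 ✓
(3,4)P 4/4 ✓
(4,2)Q 3/5 ✓
(4,3)P 3/6 ✓
(4,4)P 3/3 ✓
(5,1)P 1/3 ✗
(5,2)Q 1/4 ✗
(5,4)P 2/3 ✓
(6,1)P 2/4 ✓
(6,4)Q 2/3 ✓
(7,1)Q 0/2 ✗
(7,2)P 1/3 ✗
(7,3)Q 2/3 ✓
(7,4)Q 2/2 ✓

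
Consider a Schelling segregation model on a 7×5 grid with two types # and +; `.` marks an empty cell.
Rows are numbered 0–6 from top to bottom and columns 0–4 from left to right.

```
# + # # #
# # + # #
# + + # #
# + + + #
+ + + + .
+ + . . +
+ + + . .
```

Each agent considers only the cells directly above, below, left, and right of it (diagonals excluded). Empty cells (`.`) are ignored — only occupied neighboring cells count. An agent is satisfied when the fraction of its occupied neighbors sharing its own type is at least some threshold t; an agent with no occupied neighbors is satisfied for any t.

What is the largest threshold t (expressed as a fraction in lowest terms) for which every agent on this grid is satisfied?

0/1

(0,0)# 1/2
(0,1)+ 0/3
(0,2)# 1/3
(0,3)# 3/3
(0,4)# 2/2
(1,0)# 3/3
(1,1)# 1/4
(1,2)+ 1/4
(1,3)# 3/4
(1,4)# 3/3
(2,0)# 2/3
(2,1)+ 2/4
(2,2)+ 3/4
(2,3)# 2/4
(2,4)# 3/3
(3,0)# 1/3
(3,1)+ 3/4
(3,2)+ 4/4
(3,3)+ 2/4
(3,4)# 1/2
(4,0)+ 2/3
(4,1)+ 4/4
(4,2)+ 3/3
(4,3)+ 2/2
(5,0)+ 3/3
(5,1)+ 3/3
(5,4)+ — no occupied neighbors
(6,0)+ 2/2
(6,1)+ 3/3
(6,2)+ 1/1
The smallest same-type fraction is 0/3 at (0,1), which reduces to 0/1. Any threshold above that leaves this agent unsatisfied.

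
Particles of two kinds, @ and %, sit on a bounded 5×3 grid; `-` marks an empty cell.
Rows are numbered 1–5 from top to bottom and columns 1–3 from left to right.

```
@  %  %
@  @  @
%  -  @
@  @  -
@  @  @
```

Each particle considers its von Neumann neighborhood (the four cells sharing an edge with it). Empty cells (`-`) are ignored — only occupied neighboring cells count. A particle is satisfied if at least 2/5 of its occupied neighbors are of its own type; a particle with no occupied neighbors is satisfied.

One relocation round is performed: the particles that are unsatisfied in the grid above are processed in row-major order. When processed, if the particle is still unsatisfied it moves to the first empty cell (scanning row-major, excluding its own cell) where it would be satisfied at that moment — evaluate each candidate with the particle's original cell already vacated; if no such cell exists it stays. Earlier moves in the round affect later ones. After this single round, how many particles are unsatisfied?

2

Initially unsatisfied (in order): (1,2), (3,1).
  (1,2): no empty cell satisfies it; stays.
  (3,1): no empty cell satisfies it; stays.
Resulting grid:
@ % %
@ @ @
% - @
@ @ -
@ @ @
Unsatisfied now: (1,2), (3,1).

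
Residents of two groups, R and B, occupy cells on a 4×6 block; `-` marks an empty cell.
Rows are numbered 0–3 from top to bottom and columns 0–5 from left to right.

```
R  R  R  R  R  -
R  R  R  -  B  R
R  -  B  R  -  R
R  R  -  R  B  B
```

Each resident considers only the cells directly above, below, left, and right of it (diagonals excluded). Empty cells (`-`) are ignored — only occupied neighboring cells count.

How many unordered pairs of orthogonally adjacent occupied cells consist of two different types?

6

Scan each occupied cell's neighbors to the right and below so each pair is counted once.
Row 0: R(0,0)–R(0,1)= R(0,0)–R(1,0)= R(0,1)–R(0,2)= R(0,1)–R(1,1)= R(0,2)–R(0,3)= R(0,2)–R(1,2)= R(0,3)–R(0,4)= R(0,4)–B(1,4)≠  → 1/8 unlike.
Row 1: R(1,0)–R(1,1)= R(1,0)–R(2,0)= R(1,1)–R(1,2)= R(1,2)–B(2,2)≠ B(1,4)–R(1,5)≠ R(1,5)–R(2,5)=  → 2/6 unlike.
Row 2: R(2,0)–R(3,0)= B(2,2)–R(2,3)≠ R(2,3)–R(3,3)= R(2,5)–B(3,5)≠  → 2/4 unlike.
Row 3: R(3,0)–R(3,1)= R(3,3)–B(3,4)≠ B(3,4)–B(3,5)=  → 1/3 unlike.
Total adjacent occupied pairs: 21; unlike-type pairs: 6.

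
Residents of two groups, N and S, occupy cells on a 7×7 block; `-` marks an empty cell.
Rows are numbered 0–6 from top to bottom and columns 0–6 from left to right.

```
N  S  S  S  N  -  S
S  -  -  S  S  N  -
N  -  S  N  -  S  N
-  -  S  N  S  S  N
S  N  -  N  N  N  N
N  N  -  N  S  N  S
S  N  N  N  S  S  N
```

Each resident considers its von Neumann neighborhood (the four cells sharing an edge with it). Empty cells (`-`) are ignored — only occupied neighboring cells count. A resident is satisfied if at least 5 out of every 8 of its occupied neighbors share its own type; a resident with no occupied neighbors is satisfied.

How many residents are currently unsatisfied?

Row 0: (0,0)N 0/2 unhappy · (0,1)S 1/2 unhappy · (0,2)S 2/2 ok · (0,3)S 2/3 ok · (0,4)N 0/2 unhappy · (0,6)S 0/0 ok
Row 1: (1,0)S 0/2 unhappy · (1,3)S 2/3 ok · (1,4)S 1/3 unhappy · (1,5)N 0/2 unhappy
Row 2: (2,0)N 0/1 unhappy · (2,2)S 1/2 unhappy · (2,3)N 1/3 unhappy · (2,5)S 1/3 unhappy · (2,6)N 1/2 unhappy
Row 3: (3,2)S 1/2 unhappy · (3,3)N 2/4 unhappy · (3,4)S 1/3 unhappy · (3,5)S 2/4 unhappy · (3,6)N 2/3 ok
Row 4: (4,0)S 0/2 unhappy · (4,1)N 1/2 unhappy · (4,3)N 3/3 ok · (4,4)N 2/4 unhappy · (4,5)N 3/4 ok · (4,6)N 2/3 ok
Row 5: (5,0)N 1/3 unhappy · (5,1)N 3/3 ok · (5,3)N 2/3 ok · (5,4)S 1/4 unhappy · (5,5)N 1/4 unhappy · (5,6)S 0/3 unhappy
Row 6: (6,0)S 0/2 unhappy · (6,1)N 2/3 ok · (6,2)N 2/2 ok · (6,3)N 2/3 ok · (6,4)S 2/3 ok · (6,5)S 1/3 unhappy · (6,6)N 0/2 unhappy
Unsatisfied: (0,0), (0,1), (0,4), (1,0), (1,4), (1,5), (2,0), (2,2), (2,3), (2,5), (2,6), (3,2), (3,3), (3,4), (3,5), (4,0), (4,1), (4,4), (5,0), (5,4), (5,5), (5,6), (6,0), (6,5), (6,6) — 25 in total.

25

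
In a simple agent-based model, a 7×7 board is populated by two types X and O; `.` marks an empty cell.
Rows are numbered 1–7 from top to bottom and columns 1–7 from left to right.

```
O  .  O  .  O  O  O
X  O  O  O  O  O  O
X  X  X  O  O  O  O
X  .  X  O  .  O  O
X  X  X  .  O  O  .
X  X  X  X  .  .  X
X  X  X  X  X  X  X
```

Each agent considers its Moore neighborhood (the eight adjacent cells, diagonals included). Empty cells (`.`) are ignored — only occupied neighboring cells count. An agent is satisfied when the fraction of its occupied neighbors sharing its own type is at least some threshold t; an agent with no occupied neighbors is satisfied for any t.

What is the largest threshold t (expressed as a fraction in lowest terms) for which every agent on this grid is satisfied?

2/7

Row 1: (1,1)O 1/2 · (1,3)O 3/3 · (1,5)O 4/4 · (1,6)O 5/5 · (1,7)O 3/3
Row 2: (2,1)X 2/4 · (2,2)O 3/7 · (2,3)O 4/6 · (2,4)O 6/7 · (2,5)O 7/7 · (2,6)O 8/8 · (2,7)O 5/5
Row 3: (3,1)X 3/4 · (3,2)X 5/7 · (3,3)X 2/7 · (3,4)O 5/7 · (3,5)O 7/7 · (3,6)O 7/7 · (3,7)O 5/5
Row 4: (4,1)X 4/4 · (4,3)X 4/6 · (4,4)O 3/6 · (4,6)O 6/6 · (4,7)O 4/4
Row 5: (5,1)X 4/4 · (5,2)X 7/7 · (5,3)X 5/6 · (5,5)O 3/4 · (5,6)O 3/4
Row 6: (6,1)X 5/5 · (6,2)X 8/8 · (6,3)X 7/7 · (6,4)X 5/6 · (6,7)X 2/3
Row 7: (7,1)X 3/3 · (7,2)X 5/5 · (7,3)X 5/5 · (7,4)X 4/4 · (7,5)X 3/3 · (7,6)X 3/3 · (7,7)X 2/2
The smallest same-type fraction is 2/7 at (3,3), which reduces to 2/7. Any threshold above that leaves this agent unsatisfied.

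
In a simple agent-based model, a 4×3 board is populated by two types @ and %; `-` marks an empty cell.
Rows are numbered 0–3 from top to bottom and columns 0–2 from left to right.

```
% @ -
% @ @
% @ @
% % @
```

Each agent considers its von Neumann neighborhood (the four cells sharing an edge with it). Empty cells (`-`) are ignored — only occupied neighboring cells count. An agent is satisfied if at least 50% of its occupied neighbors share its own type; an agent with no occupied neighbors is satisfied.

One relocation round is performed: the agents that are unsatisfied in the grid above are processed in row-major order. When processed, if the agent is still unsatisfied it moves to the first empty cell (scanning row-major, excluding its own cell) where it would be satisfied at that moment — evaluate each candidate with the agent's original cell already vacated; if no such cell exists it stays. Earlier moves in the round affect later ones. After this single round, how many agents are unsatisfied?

Initially unsatisfied (in order): (3,1).
  (3,1): no empty cell satisfies it; stays.
Resulting grid:
% @ -
% @ @
% @ @
% % @
Unsatisfied now: (3,1).

1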